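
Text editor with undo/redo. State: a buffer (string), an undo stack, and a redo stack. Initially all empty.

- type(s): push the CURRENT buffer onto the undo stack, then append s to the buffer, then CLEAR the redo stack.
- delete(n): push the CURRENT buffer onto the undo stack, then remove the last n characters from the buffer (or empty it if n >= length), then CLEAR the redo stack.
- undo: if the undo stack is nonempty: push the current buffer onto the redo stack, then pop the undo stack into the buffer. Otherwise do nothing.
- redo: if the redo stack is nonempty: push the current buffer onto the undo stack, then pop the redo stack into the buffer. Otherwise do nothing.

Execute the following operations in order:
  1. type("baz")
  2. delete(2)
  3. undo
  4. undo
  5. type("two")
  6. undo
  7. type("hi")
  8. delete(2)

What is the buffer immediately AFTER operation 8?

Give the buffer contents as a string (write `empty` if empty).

Answer: empty

Derivation:
After op 1 (type): buf='baz' undo_depth=1 redo_depth=0
After op 2 (delete): buf='b' undo_depth=2 redo_depth=0
After op 3 (undo): buf='baz' undo_depth=1 redo_depth=1
After op 4 (undo): buf='(empty)' undo_depth=0 redo_depth=2
After op 5 (type): buf='two' undo_depth=1 redo_depth=0
After op 6 (undo): buf='(empty)' undo_depth=0 redo_depth=1
After op 7 (type): buf='hi' undo_depth=1 redo_depth=0
After op 8 (delete): buf='(empty)' undo_depth=2 redo_depth=0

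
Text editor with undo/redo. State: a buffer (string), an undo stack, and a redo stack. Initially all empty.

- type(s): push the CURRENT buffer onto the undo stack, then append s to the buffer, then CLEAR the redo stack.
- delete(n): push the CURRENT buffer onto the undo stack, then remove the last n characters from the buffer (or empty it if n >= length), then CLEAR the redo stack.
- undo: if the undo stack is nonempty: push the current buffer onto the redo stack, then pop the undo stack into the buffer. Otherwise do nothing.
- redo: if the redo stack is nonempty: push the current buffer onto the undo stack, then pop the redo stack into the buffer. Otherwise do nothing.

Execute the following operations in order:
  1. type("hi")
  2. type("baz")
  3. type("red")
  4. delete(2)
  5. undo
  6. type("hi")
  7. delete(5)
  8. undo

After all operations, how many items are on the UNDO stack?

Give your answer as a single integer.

After op 1 (type): buf='hi' undo_depth=1 redo_depth=0
After op 2 (type): buf='hibaz' undo_depth=2 redo_depth=0
After op 3 (type): buf='hibazred' undo_depth=3 redo_depth=0
After op 4 (delete): buf='hibazr' undo_depth=4 redo_depth=0
After op 5 (undo): buf='hibazred' undo_depth=3 redo_depth=1
After op 6 (type): buf='hibazredhi' undo_depth=4 redo_depth=0
After op 7 (delete): buf='hibaz' undo_depth=5 redo_depth=0
After op 8 (undo): buf='hibazredhi' undo_depth=4 redo_depth=1

Answer: 4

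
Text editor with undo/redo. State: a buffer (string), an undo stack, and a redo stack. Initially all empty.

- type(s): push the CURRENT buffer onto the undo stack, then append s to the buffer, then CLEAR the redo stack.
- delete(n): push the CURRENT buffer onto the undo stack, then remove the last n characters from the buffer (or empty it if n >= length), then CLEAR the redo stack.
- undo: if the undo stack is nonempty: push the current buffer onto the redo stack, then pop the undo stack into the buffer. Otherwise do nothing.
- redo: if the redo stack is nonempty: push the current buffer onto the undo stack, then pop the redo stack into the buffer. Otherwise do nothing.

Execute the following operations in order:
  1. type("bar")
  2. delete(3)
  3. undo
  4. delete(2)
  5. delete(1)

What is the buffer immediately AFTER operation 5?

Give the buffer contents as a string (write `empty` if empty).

Answer: empty

Derivation:
After op 1 (type): buf='bar' undo_depth=1 redo_depth=0
After op 2 (delete): buf='(empty)' undo_depth=2 redo_depth=0
After op 3 (undo): buf='bar' undo_depth=1 redo_depth=1
After op 4 (delete): buf='b' undo_depth=2 redo_depth=0
After op 5 (delete): buf='(empty)' undo_depth=3 redo_depth=0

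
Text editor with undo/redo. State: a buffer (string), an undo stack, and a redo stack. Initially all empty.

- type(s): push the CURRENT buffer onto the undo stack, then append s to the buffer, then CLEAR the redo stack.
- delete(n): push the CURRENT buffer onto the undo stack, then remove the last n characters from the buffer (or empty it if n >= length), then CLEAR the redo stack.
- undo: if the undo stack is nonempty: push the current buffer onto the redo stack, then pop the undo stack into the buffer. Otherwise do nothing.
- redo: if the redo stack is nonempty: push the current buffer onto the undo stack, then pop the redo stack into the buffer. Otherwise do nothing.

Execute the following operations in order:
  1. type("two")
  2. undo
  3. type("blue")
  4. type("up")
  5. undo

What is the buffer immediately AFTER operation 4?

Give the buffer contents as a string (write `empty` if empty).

After op 1 (type): buf='two' undo_depth=1 redo_depth=0
After op 2 (undo): buf='(empty)' undo_depth=0 redo_depth=1
After op 3 (type): buf='blue' undo_depth=1 redo_depth=0
After op 4 (type): buf='blueup' undo_depth=2 redo_depth=0

Answer: blueup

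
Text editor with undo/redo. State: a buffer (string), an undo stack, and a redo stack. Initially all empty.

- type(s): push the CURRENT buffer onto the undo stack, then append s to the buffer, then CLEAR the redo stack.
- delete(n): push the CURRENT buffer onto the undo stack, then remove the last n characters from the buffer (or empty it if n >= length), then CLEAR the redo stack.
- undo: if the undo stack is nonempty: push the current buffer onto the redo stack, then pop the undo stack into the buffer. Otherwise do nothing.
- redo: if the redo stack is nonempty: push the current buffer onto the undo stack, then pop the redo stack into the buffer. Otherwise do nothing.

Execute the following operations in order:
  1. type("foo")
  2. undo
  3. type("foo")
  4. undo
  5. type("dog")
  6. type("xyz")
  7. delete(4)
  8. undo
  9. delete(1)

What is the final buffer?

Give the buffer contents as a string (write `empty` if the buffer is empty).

Answer: dogxy

Derivation:
After op 1 (type): buf='foo' undo_depth=1 redo_depth=0
After op 2 (undo): buf='(empty)' undo_depth=0 redo_depth=1
After op 3 (type): buf='foo' undo_depth=1 redo_depth=0
After op 4 (undo): buf='(empty)' undo_depth=0 redo_depth=1
After op 5 (type): buf='dog' undo_depth=1 redo_depth=0
After op 6 (type): buf='dogxyz' undo_depth=2 redo_depth=0
After op 7 (delete): buf='do' undo_depth=3 redo_depth=0
After op 8 (undo): buf='dogxyz' undo_depth=2 redo_depth=1
After op 9 (delete): buf='dogxy' undo_depth=3 redo_depth=0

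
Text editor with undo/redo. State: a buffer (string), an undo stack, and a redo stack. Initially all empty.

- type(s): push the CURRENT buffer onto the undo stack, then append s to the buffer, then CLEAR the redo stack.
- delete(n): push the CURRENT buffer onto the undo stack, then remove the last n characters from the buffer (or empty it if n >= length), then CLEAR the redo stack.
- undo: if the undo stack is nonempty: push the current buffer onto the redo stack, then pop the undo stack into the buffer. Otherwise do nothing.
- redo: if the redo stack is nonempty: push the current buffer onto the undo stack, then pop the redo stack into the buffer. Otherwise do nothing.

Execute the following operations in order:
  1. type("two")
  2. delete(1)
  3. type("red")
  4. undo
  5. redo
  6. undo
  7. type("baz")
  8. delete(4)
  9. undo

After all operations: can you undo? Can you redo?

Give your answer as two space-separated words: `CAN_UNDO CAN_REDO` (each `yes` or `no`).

After op 1 (type): buf='two' undo_depth=1 redo_depth=0
After op 2 (delete): buf='tw' undo_depth=2 redo_depth=0
After op 3 (type): buf='twred' undo_depth=3 redo_depth=0
After op 4 (undo): buf='tw' undo_depth=2 redo_depth=1
After op 5 (redo): buf='twred' undo_depth=3 redo_depth=0
After op 6 (undo): buf='tw' undo_depth=2 redo_depth=1
After op 7 (type): buf='twbaz' undo_depth=3 redo_depth=0
After op 8 (delete): buf='t' undo_depth=4 redo_depth=0
After op 9 (undo): buf='twbaz' undo_depth=3 redo_depth=1

Answer: yes yes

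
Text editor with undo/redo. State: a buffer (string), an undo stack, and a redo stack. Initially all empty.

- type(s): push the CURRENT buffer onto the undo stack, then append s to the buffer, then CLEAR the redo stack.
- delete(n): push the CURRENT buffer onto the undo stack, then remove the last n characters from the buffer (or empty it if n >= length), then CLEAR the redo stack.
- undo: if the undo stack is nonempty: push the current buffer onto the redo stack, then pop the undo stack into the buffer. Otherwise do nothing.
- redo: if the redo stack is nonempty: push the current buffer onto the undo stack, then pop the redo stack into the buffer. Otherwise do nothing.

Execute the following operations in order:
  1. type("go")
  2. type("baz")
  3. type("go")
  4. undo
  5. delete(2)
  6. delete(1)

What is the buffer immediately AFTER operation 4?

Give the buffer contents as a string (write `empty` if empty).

Answer: gobaz

Derivation:
After op 1 (type): buf='go' undo_depth=1 redo_depth=0
After op 2 (type): buf='gobaz' undo_depth=2 redo_depth=0
After op 3 (type): buf='gobazgo' undo_depth=3 redo_depth=0
After op 4 (undo): buf='gobaz' undo_depth=2 redo_depth=1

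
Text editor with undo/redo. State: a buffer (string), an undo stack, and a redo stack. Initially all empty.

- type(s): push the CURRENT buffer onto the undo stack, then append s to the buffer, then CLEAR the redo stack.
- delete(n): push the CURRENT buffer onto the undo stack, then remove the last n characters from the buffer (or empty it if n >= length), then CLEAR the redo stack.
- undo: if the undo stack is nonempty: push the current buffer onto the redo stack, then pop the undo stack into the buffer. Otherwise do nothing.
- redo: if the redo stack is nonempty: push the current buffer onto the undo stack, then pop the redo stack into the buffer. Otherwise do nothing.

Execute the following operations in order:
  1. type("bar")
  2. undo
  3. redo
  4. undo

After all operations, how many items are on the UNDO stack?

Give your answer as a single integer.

After op 1 (type): buf='bar' undo_depth=1 redo_depth=0
After op 2 (undo): buf='(empty)' undo_depth=0 redo_depth=1
After op 3 (redo): buf='bar' undo_depth=1 redo_depth=0
After op 4 (undo): buf='(empty)' undo_depth=0 redo_depth=1

Answer: 0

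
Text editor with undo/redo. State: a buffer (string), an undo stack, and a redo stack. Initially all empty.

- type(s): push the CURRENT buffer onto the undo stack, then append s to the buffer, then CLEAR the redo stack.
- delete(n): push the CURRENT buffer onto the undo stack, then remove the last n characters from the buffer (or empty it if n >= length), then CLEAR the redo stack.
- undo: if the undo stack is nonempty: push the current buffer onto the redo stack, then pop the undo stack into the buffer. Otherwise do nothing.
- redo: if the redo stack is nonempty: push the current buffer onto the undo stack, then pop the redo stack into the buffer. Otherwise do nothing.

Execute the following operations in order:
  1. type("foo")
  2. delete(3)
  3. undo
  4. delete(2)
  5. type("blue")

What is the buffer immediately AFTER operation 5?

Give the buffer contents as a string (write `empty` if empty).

Answer: fblue

Derivation:
After op 1 (type): buf='foo' undo_depth=1 redo_depth=0
After op 2 (delete): buf='(empty)' undo_depth=2 redo_depth=0
After op 3 (undo): buf='foo' undo_depth=1 redo_depth=1
After op 4 (delete): buf='f' undo_depth=2 redo_depth=0
After op 5 (type): buf='fblue' undo_depth=3 redo_depth=0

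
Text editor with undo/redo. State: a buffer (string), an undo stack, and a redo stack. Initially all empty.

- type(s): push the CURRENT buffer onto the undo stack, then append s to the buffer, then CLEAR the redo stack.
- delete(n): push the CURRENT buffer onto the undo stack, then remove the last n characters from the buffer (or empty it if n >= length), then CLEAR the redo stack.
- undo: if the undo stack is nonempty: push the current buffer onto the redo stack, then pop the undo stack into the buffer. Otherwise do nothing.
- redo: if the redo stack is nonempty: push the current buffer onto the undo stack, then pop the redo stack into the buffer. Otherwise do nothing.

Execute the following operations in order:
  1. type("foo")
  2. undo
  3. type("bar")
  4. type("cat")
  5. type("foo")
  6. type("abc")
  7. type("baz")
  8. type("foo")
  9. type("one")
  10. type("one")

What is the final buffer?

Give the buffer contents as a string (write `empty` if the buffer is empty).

After op 1 (type): buf='foo' undo_depth=1 redo_depth=0
After op 2 (undo): buf='(empty)' undo_depth=0 redo_depth=1
After op 3 (type): buf='bar' undo_depth=1 redo_depth=0
After op 4 (type): buf='barcat' undo_depth=2 redo_depth=0
After op 5 (type): buf='barcatfoo' undo_depth=3 redo_depth=0
After op 6 (type): buf='barcatfooabc' undo_depth=4 redo_depth=0
After op 7 (type): buf='barcatfooabcbaz' undo_depth=5 redo_depth=0
After op 8 (type): buf='barcatfooabcbazfoo' undo_depth=6 redo_depth=0
After op 9 (type): buf='barcatfooabcbazfooone' undo_depth=7 redo_depth=0
After op 10 (type): buf='barcatfooabcbazfoooneone' undo_depth=8 redo_depth=0

Answer: barcatfooabcbazfoooneone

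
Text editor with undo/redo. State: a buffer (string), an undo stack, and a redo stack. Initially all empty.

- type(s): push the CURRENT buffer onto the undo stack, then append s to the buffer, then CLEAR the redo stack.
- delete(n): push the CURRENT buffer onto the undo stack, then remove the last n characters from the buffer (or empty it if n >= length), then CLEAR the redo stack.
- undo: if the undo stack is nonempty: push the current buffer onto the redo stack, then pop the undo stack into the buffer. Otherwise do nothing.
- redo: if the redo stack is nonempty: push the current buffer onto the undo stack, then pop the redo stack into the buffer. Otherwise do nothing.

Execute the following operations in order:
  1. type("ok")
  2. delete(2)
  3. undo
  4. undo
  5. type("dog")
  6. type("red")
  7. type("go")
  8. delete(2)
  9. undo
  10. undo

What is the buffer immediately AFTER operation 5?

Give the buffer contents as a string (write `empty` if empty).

After op 1 (type): buf='ok' undo_depth=1 redo_depth=0
After op 2 (delete): buf='(empty)' undo_depth=2 redo_depth=0
After op 3 (undo): buf='ok' undo_depth=1 redo_depth=1
After op 4 (undo): buf='(empty)' undo_depth=0 redo_depth=2
After op 5 (type): buf='dog' undo_depth=1 redo_depth=0

Answer: dog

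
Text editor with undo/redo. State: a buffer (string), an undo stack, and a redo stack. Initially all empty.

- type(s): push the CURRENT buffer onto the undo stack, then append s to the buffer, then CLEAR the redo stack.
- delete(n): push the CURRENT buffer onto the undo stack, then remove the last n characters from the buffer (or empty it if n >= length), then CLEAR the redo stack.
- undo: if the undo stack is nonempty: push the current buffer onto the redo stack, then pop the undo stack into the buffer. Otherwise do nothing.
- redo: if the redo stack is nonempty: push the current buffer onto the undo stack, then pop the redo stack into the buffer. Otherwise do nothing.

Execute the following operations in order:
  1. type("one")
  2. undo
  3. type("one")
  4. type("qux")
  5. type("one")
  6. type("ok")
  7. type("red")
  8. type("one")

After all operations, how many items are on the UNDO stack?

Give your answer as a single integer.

Answer: 6

Derivation:
After op 1 (type): buf='one' undo_depth=1 redo_depth=0
After op 2 (undo): buf='(empty)' undo_depth=0 redo_depth=1
After op 3 (type): buf='one' undo_depth=1 redo_depth=0
After op 4 (type): buf='onequx' undo_depth=2 redo_depth=0
After op 5 (type): buf='onequxone' undo_depth=3 redo_depth=0
After op 6 (type): buf='onequxoneok' undo_depth=4 redo_depth=0
After op 7 (type): buf='onequxoneokred' undo_depth=5 redo_depth=0
After op 8 (type): buf='onequxoneokredone' undo_depth=6 redo_depth=0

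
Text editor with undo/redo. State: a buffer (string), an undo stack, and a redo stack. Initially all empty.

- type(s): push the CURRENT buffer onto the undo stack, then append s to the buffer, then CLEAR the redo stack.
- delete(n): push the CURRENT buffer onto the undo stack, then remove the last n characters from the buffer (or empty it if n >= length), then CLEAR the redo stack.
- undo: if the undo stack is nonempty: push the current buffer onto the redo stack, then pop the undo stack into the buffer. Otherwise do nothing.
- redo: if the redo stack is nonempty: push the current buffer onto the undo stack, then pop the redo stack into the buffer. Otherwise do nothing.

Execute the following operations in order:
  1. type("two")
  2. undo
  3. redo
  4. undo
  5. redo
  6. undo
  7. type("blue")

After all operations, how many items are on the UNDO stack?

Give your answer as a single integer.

After op 1 (type): buf='two' undo_depth=1 redo_depth=0
After op 2 (undo): buf='(empty)' undo_depth=0 redo_depth=1
After op 3 (redo): buf='two' undo_depth=1 redo_depth=0
After op 4 (undo): buf='(empty)' undo_depth=0 redo_depth=1
After op 5 (redo): buf='two' undo_depth=1 redo_depth=0
After op 6 (undo): buf='(empty)' undo_depth=0 redo_depth=1
After op 7 (type): buf='blue' undo_depth=1 redo_depth=0

Answer: 1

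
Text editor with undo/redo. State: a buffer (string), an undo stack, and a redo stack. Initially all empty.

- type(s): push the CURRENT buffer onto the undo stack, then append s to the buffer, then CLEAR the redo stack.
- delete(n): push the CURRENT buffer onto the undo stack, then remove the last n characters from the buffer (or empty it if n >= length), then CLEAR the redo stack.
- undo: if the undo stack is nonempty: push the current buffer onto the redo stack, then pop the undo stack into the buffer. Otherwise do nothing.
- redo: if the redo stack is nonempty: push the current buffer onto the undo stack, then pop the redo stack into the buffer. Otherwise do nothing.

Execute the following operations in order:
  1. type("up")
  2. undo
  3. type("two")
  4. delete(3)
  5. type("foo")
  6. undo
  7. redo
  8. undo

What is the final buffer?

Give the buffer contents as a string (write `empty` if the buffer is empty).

After op 1 (type): buf='up' undo_depth=1 redo_depth=0
After op 2 (undo): buf='(empty)' undo_depth=0 redo_depth=1
After op 3 (type): buf='two' undo_depth=1 redo_depth=0
After op 4 (delete): buf='(empty)' undo_depth=2 redo_depth=0
After op 5 (type): buf='foo' undo_depth=3 redo_depth=0
After op 6 (undo): buf='(empty)' undo_depth=2 redo_depth=1
After op 7 (redo): buf='foo' undo_depth=3 redo_depth=0
After op 8 (undo): buf='(empty)' undo_depth=2 redo_depth=1

Answer: empty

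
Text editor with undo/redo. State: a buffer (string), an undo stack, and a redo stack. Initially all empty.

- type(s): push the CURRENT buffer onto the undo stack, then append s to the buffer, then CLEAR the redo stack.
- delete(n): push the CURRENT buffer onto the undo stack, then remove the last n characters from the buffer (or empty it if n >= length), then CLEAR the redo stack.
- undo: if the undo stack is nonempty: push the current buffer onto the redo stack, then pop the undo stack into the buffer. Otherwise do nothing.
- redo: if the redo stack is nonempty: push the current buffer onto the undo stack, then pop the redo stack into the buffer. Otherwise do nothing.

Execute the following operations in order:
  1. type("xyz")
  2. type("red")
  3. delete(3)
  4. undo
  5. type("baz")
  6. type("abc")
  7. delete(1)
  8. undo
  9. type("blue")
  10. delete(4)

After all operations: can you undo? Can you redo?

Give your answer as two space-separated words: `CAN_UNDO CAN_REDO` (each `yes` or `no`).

After op 1 (type): buf='xyz' undo_depth=1 redo_depth=0
After op 2 (type): buf='xyzred' undo_depth=2 redo_depth=0
After op 3 (delete): buf='xyz' undo_depth=3 redo_depth=0
After op 4 (undo): buf='xyzred' undo_depth=2 redo_depth=1
After op 5 (type): buf='xyzredbaz' undo_depth=3 redo_depth=0
After op 6 (type): buf='xyzredbazabc' undo_depth=4 redo_depth=0
After op 7 (delete): buf='xyzredbazab' undo_depth=5 redo_depth=0
After op 8 (undo): buf='xyzredbazabc' undo_depth=4 redo_depth=1
After op 9 (type): buf='xyzredbazabcblue' undo_depth=5 redo_depth=0
After op 10 (delete): buf='xyzredbazabc' undo_depth=6 redo_depth=0

Answer: yes no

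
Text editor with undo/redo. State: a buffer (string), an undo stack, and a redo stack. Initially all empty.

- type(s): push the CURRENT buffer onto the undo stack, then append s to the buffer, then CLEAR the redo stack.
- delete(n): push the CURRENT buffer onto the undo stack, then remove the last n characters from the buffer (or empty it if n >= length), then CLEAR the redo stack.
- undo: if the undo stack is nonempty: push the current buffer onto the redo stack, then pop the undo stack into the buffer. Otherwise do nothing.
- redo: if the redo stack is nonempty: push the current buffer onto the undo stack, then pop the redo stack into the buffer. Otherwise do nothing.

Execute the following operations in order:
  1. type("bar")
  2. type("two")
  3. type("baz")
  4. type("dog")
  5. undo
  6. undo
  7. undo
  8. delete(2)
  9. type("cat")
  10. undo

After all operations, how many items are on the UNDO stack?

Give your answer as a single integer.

After op 1 (type): buf='bar' undo_depth=1 redo_depth=0
After op 2 (type): buf='bartwo' undo_depth=2 redo_depth=0
After op 3 (type): buf='bartwobaz' undo_depth=3 redo_depth=0
After op 4 (type): buf='bartwobazdog' undo_depth=4 redo_depth=0
After op 5 (undo): buf='bartwobaz' undo_depth=3 redo_depth=1
After op 6 (undo): buf='bartwo' undo_depth=2 redo_depth=2
After op 7 (undo): buf='bar' undo_depth=1 redo_depth=3
After op 8 (delete): buf='b' undo_depth=2 redo_depth=0
After op 9 (type): buf='bcat' undo_depth=3 redo_depth=0
After op 10 (undo): buf='b' undo_depth=2 redo_depth=1

Answer: 2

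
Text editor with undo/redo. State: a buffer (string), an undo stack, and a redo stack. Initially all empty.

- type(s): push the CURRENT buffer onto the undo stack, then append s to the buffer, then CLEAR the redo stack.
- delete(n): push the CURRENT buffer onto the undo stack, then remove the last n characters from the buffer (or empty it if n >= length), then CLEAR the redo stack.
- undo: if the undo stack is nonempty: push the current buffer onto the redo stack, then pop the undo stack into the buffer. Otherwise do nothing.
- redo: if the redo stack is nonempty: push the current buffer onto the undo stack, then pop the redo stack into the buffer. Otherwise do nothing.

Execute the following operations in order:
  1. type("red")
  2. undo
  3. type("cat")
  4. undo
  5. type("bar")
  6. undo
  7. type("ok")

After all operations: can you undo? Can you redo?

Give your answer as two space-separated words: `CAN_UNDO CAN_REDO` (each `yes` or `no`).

After op 1 (type): buf='red' undo_depth=1 redo_depth=0
After op 2 (undo): buf='(empty)' undo_depth=0 redo_depth=1
After op 3 (type): buf='cat' undo_depth=1 redo_depth=0
After op 4 (undo): buf='(empty)' undo_depth=0 redo_depth=1
After op 5 (type): buf='bar' undo_depth=1 redo_depth=0
After op 6 (undo): buf='(empty)' undo_depth=0 redo_depth=1
After op 7 (type): buf='ok' undo_depth=1 redo_depth=0

Answer: yes no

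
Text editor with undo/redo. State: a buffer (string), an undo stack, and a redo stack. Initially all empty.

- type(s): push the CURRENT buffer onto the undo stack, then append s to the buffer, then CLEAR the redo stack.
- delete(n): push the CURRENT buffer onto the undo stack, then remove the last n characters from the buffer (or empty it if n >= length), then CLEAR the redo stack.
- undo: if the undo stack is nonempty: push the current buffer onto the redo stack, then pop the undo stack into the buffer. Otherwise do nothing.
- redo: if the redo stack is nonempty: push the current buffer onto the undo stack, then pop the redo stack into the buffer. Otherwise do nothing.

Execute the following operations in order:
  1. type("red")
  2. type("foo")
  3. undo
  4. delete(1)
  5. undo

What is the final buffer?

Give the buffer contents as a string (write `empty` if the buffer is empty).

Answer: red

Derivation:
After op 1 (type): buf='red' undo_depth=1 redo_depth=0
After op 2 (type): buf='redfoo' undo_depth=2 redo_depth=0
After op 3 (undo): buf='red' undo_depth=1 redo_depth=1
After op 4 (delete): buf='re' undo_depth=2 redo_depth=0
After op 5 (undo): buf='red' undo_depth=1 redo_depth=1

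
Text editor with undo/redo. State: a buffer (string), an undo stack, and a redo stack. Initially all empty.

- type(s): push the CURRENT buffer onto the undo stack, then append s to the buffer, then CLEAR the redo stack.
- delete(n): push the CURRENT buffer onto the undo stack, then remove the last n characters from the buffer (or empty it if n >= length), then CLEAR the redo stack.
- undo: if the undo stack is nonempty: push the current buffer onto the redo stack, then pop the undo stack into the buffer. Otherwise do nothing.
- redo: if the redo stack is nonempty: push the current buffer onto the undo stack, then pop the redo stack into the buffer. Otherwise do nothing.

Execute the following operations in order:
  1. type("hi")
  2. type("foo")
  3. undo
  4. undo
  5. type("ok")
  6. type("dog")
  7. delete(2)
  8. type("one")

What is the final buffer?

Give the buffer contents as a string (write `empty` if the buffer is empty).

After op 1 (type): buf='hi' undo_depth=1 redo_depth=0
After op 2 (type): buf='hifoo' undo_depth=2 redo_depth=0
After op 3 (undo): buf='hi' undo_depth=1 redo_depth=1
After op 4 (undo): buf='(empty)' undo_depth=0 redo_depth=2
After op 5 (type): buf='ok' undo_depth=1 redo_depth=0
After op 6 (type): buf='okdog' undo_depth=2 redo_depth=0
After op 7 (delete): buf='okd' undo_depth=3 redo_depth=0
After op 8 (type): buf='okdone' undo_depth=4 redo_depth=0

Answer: okdone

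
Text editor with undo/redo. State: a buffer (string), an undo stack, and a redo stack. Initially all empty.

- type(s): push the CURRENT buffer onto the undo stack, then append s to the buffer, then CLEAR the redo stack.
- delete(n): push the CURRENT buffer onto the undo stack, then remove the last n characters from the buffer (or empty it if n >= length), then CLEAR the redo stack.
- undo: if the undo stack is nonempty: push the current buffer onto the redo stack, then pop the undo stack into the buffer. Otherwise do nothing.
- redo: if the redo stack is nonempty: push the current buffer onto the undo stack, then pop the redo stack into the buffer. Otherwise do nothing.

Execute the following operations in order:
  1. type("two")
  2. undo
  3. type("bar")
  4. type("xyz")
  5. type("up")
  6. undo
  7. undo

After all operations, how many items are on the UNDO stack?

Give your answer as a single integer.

After op 1 (type): buf='two' undo_depth=1 redo_depth=0
After op 2 (undo): buf='(empty)' undo_depth=0 redo_depth=1
After op 3 (type): buf='bar' undo_depth=1 redo_depth=0
After op 4 (type): buf='barxyz' undo_depth=2 redo_depth=0
After op 5 (type): buf='barxyzup' undo_depth=3 redo_depth=0
After op 6 (undo): buf='barxyz' undo_depth=2 redo_depth=1
After op 7 (undo): buf='bar' undo_depth=1 redo_depth=2

Answer: 1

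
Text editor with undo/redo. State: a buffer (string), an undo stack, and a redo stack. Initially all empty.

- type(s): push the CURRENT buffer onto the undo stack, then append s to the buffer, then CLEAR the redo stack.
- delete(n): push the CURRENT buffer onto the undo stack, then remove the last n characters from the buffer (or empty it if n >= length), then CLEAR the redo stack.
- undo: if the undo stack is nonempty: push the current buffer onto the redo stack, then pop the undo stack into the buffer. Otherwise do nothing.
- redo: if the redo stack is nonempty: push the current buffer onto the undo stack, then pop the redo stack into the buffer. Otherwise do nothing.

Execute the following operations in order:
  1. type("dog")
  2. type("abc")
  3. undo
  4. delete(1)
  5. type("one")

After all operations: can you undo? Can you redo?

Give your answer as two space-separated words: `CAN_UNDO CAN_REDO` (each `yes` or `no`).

After op 1 (type): buf='dog' undo_depth=1 redo_depth=0
After op 2 (type): buf='dogabc' undo_depth=2 redo_depth=0
After op 3 (undo): buf='dog' undo_depth=1 redo_depth=1
After op 4 (delete): buf='do' undo_depth=2 redo_depth=0
After op 5 (type): buf='doone' undo_depth=3 redo_depth=0

Answer: yes no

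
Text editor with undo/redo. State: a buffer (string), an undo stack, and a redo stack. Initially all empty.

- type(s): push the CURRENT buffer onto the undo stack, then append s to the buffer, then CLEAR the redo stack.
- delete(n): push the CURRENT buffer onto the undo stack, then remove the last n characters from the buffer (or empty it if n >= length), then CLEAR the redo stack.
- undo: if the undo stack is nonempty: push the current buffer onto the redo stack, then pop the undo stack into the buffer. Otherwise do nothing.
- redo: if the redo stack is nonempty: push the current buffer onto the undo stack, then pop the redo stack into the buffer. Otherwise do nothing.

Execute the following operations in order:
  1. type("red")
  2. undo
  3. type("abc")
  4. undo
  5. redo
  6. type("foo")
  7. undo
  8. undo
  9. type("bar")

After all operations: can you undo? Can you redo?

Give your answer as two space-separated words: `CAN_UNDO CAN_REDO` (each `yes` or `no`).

Answer: yes no

Derivation:
After op 1 (type): buf='red' undo_depth=1 redo_depth=0
After op 2 (undo): buf='(empty)' undo_depth=0 redo_depth=1
After op 3 (type): buf='abc' undo_depth=1 redo_depth=0
After op 4 (undo): buf='(empty)' undo_depth=0 redo_depth=1
After op 5 (redo): buf='abc' undo_depth=1 redo_depth=0
After op 6 (type): buf='abcfoo' undo_depth=2 redo_depth=0
After op 7 (undo): buf='abc' undo_depth=1 redo_depth=1
After op 8 (undo): buf='(empty)' undo_depth=0 redo_depth=2
After op 9 (type): buf='bar' undo_depth=1 redo_depth=0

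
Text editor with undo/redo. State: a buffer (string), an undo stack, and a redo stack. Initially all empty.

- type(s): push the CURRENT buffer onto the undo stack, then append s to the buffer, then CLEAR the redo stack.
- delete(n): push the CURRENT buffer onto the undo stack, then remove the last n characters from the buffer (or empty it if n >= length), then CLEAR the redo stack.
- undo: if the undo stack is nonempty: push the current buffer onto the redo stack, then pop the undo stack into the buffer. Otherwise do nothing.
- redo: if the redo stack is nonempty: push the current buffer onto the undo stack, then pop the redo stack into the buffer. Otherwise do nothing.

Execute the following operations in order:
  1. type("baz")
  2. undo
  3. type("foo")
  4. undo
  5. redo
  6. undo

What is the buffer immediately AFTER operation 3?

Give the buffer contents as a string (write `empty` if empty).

Answer: foo

Derivation:
After op 1 (type): buf='baz' undo_depth=1 redo_depth=0
After op 2 (undo): buf='(empty)' undo_depth=0 redo_depth=1
After op 3 (type): buf='foo' undo_depth=1 redo_depth=0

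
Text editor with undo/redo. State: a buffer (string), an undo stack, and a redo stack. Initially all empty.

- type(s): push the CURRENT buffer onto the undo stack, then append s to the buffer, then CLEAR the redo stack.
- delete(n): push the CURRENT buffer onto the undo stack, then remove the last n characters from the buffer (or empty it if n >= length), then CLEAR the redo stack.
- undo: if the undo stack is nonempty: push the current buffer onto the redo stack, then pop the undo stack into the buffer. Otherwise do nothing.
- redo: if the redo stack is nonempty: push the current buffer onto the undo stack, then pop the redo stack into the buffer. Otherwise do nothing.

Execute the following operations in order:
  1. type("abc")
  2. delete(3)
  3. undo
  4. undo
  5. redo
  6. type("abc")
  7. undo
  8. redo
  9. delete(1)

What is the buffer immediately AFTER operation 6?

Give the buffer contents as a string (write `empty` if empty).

Answer: abcabc

Derivation:
After op 1 (type): buf='abc' undo_depth=1 redo_depth=0
After op 2 (delete): buf='(empty)' undo_depth=2 redo_depth=0
After op 3 (undo): buf='abc' undo_depth=1 redo_depth=1
After op 4 (undo): buf='(empty)' undo_depth=0 redo_depth=2
After op 5 (redo): buf='abc' undo_depth=1 redo_depth=1
After op 6 (type): buf='abcabc' undo_depth=2 redo_depth=0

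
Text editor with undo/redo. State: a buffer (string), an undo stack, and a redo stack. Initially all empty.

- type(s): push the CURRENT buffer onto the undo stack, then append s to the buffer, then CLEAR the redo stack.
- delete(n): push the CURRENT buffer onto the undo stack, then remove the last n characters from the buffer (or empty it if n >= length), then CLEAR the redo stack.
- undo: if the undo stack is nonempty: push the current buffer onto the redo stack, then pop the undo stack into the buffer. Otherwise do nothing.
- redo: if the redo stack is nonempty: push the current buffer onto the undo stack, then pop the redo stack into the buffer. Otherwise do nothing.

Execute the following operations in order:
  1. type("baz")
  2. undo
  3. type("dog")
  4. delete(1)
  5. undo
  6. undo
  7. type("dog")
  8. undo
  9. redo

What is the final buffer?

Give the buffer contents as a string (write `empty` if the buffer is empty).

After op 1 (type): buf='baz' undo_depth=1 redo_depth=0
After op 2 (undo): buf='(empty)' undo_depth=0 redo_depth=1
After op 3 (type): buf='dog' undo_depth=1 redo_depth=0
After op 4 (delete): buf='do' undo_depth=2 redo_depth=0
After op 5 (undo): buf='dog' undo_depth=1 redo_depth=1
After op 6 (undo): buf='(empty)' undo_depth=0 redo_depth=2
After op 7 (type): buf='dog' undo_depth=1 redo_depth=0
After op 8 (undo): buf='(empty)' undo_depth=0 redo_depth=1
After op 9 (redo): buf='dog' undo_depth=1 redo_depth=0

Answer: dog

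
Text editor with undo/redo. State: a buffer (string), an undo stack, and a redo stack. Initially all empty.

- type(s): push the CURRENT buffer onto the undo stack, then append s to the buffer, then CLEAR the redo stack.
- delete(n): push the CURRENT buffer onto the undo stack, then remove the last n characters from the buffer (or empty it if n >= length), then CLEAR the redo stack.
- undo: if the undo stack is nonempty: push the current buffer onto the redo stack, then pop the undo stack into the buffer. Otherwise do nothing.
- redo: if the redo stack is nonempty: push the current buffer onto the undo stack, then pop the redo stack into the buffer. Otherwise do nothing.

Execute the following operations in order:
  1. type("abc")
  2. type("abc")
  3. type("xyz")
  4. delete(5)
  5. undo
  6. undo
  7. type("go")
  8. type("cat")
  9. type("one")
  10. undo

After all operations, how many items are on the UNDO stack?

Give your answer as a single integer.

Answer: 4

Derivation:
After op 1 (type): buf='abc' undo_depth=1 redo_depth=0
After op 2 (type): buf='abcabc' undo_depth=2 redo_depth=0
After op 3 (type): buf='abcabcxyz' undo_depth=3 redo_depth=0
After op 4 (delete): buf='abca' undo_depth=4 redo_depth=0
After op 5 (undo): buf='abcabcxyz' undo_depth=3 redo_depth=1
After op 6 (undo): buf='abcabc' undo_depth=2 redo_depth=2
After op 7 (type): buf='abcabcgo' undo_depth=3 redo_depth=0
After op 8 (type): buf='abcabcgocat' undo_depth=4 redo_depth=0
After op 9 (type): buf='abcabcgocatone' undo_depth=5 redo_depth=0
After op 10 (undo): buf='abcabcgocat' undo_depth=4 redo_depth=1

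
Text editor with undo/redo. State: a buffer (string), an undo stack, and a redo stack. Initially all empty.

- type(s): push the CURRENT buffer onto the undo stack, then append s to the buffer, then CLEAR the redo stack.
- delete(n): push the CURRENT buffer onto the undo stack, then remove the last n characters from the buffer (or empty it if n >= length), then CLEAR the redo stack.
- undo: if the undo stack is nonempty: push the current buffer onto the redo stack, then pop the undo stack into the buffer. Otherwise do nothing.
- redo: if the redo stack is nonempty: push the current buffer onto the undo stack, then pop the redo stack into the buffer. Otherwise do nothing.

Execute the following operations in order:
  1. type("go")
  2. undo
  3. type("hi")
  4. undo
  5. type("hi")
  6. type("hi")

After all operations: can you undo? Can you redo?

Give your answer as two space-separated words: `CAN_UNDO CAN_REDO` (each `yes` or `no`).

Answer: yes no

Derivation:
After op 1 (type): buf='go' undo_depth=1 redo_depth=0
After op 2 (undo): buf='(empty)' undo_depth=0 redo_depth=1
After op 3 (type): buf='hi' undo_depth=1 redo_depth=0
After op 4 (undo): buf='(empty)' undo_depth=0 redo_depth=1
After op 5 (type): buf='hi' undo_depth=1 redo_depth=0
After op 6 (type): buf='hihi' undo_depth=2 redo_depth=0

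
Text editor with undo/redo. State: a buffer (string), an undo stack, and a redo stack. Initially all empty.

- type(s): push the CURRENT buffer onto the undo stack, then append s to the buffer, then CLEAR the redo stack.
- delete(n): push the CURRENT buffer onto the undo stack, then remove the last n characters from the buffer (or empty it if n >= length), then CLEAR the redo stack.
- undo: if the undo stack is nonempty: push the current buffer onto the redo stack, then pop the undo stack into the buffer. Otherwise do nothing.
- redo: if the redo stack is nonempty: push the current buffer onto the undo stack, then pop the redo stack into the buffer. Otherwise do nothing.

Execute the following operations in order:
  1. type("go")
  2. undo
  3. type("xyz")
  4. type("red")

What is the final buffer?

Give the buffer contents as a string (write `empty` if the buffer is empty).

Answer: xyzred

Derivation:
After op 1 (type): buf='go' undo_depth=1 redo_depth=0
After op 2 (undo): buf='(empty)' undo_depth=0 redo_depth=1
After op 3 (type): buf='xyz' undo_depth=1 redo_depth=0
After op 4 (type): buf='xyzred' undo_depth=2 redo_depth=0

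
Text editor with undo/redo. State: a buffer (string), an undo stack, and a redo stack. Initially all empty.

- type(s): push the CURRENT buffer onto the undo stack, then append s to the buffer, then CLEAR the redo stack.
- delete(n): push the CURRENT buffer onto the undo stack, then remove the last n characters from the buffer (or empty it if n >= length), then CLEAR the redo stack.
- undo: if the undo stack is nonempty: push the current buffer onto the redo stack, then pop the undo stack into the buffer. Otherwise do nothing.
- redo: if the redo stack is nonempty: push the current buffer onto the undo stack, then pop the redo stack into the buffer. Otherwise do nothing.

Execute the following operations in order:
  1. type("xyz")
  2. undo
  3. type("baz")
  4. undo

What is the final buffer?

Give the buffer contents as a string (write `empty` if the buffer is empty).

After op 1 (type): buf='xyz' undo_depth=1 redo_depth=0
After op 2 (undo): buf='(empty)' undo_depth=0 redo_depth=1
After op 3 (type): buf='baz' undo_depth=1 redo_depth=0
After op 4 (undo): buf='(empty)' undo_depth=0 redo_depth=1

Answer: empty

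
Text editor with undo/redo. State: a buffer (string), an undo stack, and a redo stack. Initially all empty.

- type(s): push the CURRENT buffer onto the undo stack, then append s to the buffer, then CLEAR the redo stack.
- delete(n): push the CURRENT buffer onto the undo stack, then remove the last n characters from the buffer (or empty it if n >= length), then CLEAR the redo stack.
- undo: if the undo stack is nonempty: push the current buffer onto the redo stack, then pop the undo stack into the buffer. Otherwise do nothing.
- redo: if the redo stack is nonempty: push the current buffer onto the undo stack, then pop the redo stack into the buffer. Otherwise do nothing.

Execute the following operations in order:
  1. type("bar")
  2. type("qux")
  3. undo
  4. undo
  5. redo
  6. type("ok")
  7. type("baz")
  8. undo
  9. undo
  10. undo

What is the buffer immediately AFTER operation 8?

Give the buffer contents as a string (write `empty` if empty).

Answer: barok

Derivation:
After op 1 (type): buf='bar' undo_depth=1 redo_depth=0
After op 2 (type): buf='barqux' undo_depth=2 redo_depth=0
After op 3 (undo): buf='bar' undo_depth=1 redo_depth=1
After op 4 (undo): buf='(empty)' undo_depth=0 redo_depth=2
After op 5 (redo): buf='bar' undo_depth=1 redo_depth=1
After op 6 (type): buf='barok' undo_depth=2 redo_depth=0
After op 7 (type): buf='barokbaz' undo_depth=3 redo_depth=0
After op 8 (undo): buf='barok' undo_depth=2 redo_depth=1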